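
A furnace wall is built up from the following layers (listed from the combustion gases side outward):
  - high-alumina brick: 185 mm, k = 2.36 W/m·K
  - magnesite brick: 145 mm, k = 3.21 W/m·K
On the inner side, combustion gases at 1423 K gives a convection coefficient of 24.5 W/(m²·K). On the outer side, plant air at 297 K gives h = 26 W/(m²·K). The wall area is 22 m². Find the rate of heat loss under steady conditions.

Q ≈ 122000 W

Using the resistance-network approach (series):
R_inner film = 1/(h_i·A) = 1/(24.5×22) = 0.001855 K/W
R_high-alumina brick = L/(kA) = 0.185/(2.36×22) = 0.003563 K/W
R_magnesite brick = L/(kA) = 0.145/(3.21×22) = 0.002053 K/W
R_outer film = 1/(h_o·A) = 1/(26×22) = 0.001748 K/W
R_total = 0.00922 K/W
Q = ΔT / R_total = 1126 / 0.00922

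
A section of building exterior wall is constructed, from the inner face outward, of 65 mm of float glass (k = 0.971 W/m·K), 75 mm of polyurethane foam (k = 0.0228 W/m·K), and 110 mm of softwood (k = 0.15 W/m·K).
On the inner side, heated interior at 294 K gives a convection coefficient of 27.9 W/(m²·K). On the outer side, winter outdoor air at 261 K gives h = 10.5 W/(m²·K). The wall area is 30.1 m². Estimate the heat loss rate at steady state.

Using the resistance-network approach (series):
R_inner film = 1/(h_i·A) = 1/(27.9×30.1) = 0.001191 K/W
R_float glass = L/(kA) = 0.065/(0.971×30.1) = 0.002224 K/W
R_polyurethane foam = L/(kA) = 0.075/(0.0228×30.1) = 0.1093 K/W
R_softwood = L/(kA) = 0.11/(0.15×30.1) = 0.02436 K/W
R_outer film = 1/(h_o·A) = 1/(10.5×30.1) = 0.003164 K/W
R_total = 0.1402 K/W
Q = ΔT / R_total = 33 / 0.1402

Q ≈ 235 W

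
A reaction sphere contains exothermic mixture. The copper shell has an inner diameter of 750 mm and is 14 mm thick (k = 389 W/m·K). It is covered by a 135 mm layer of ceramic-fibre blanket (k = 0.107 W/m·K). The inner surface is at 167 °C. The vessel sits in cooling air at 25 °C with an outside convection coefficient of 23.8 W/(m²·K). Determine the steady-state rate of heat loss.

Spherical conduction: R = (1/r_in − 1/r_out)/(4πk) per layer; series-sum.
R_copper shell = (1/0.375 − 1/0.389)/(4π×389) = 1.963×10^-5 K/W
R_ceramic-fibre blanket = (1/0.389 − 1/0.524)/(4π×0.107) = 0.4926 K/W
R_outer film = 1/(h·4πr_o²) = 1/(23.8×4π×0.524²) = 0.01218 K/W
R_total = 0.5048 K/W
Q = ΔT/R_total = 142/0.5048

Q ≈ 281 W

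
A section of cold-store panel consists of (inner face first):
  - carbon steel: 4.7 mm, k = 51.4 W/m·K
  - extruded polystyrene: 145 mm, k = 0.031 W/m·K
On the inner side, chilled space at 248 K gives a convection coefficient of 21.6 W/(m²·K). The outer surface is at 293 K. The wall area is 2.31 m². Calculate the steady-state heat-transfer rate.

Q ≈ 22 W

Treating each layer as a thermal resistance in series:
R_inner film = 1/(h_i·A) = 1/(21.6×2.31) = 0.02004 K/W
R_carbon steel = L/(kA) = 0.0047/(51.4×2.31) = 3.958×10^-5 K/W
R_extruded polystyrene = L/(kA) = 0.145/(0.031×2.31) = 2.025 K/W
R_total = 2.045 K/W
Q = ΔT / R_total = 45 / 2.045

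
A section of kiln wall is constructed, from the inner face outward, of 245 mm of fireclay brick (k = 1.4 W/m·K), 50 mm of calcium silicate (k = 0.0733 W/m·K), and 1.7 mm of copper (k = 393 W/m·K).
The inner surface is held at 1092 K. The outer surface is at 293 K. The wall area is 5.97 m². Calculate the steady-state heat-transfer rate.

Model the wall as resistances in series:
R_fireclay brick = L/(kA) = 0.245/(1.4×5.97) = 0.02931 K/W
R_calcium silicate = L/(kA) = 0.05/(0.0733×5.97) = 0.1143 K/W
R_copper = L/(kA) = 0.0017/(393×5.97) = 7.246×10^-7 K/W
R_total = 0.1436 K/W
Q = ΔT / R_total = 799 / 0.1436

Q ≈ 5570 W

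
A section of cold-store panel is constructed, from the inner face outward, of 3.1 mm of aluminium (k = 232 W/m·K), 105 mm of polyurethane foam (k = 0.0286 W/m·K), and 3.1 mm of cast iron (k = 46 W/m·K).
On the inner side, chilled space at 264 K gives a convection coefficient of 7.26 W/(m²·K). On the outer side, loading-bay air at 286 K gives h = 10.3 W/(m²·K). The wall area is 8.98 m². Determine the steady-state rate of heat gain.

Series thermal resistances:
R_inner film = 1/(h_i·A) = 1/(7.26×8.98) = 0.01534 K/W
R_aluminium = L/(kA) = 0.0031/(232×8.98) = 1.488×10^-6 K/W
R_polyurethane foam = L/(kA) = 0.105/(0.0286×8.98) = 0.4088 K/W
R_cast iron = L/(kA) = 0.0031/(46×8.98) = 7.505×10^-6 K/W
R_outer film = 1/(h_o·A) = 1/(10.3×8.98) = 0.01081 K/W
R_total = 0.435 K/W
Q = ΔT / R_total = 22 / 0.435

Q ≈ 50.6 W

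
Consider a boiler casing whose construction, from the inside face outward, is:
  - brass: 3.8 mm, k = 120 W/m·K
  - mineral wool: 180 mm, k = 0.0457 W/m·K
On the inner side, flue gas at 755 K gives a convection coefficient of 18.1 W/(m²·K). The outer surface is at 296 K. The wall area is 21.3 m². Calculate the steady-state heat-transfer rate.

Series thermal resistances:
R_inner film = 1/(h_i·A) = 1/(18.1×21.3) = 0.002594 K/W
R_brass = L/(kA) = 0.0038/(120×21.3) = 1.487×10^-6 K/W
R_mineral wool = L/(kA) = 0.18/(0.0457×21.3) = 0.1849 K/W
R_total = 0.1875 K/W
Q = ΔT / R_total = 459 / 0.1875

Q ≈ 2450 W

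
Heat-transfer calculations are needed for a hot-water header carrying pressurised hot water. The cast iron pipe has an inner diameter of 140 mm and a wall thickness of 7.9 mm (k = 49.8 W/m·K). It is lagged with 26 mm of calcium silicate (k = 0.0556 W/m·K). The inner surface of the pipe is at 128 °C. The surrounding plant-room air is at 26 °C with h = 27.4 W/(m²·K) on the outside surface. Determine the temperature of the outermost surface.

Treating each annulus and film as a series resistance:
R_cast iron pipe wall = ln(77.9/70)/(2π×49.8×1) = 3.417×10^-4 K/W
R_calcium silicate = ln(103.9/77.9)/(2π×0.0556×1) = 0.8244 K/W
R_outer film = 1/(h_o·2πr_oL) = 1/(27.4×2π×0.1039×1) = 0.05591 K/W
R_total = 0.8807 K/W
Q = ΔT/R_total = 102/0.8807
Q = 116 W/m
T_interface = T_inner − Q·ΣR(inner→interface) = 128 − 116×0.8247

T ≈ 32.5 °C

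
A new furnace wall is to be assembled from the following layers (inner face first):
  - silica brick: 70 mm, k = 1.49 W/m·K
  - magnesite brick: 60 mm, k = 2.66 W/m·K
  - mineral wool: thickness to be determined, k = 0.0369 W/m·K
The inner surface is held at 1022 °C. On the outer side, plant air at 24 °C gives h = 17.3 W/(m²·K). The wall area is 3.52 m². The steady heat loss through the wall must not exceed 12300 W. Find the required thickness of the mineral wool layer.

Using the resistance-network approach (series):
R_silica brick = L/(kA) = 0.07/(1.49×3.52) = 0.01335 K/W
R_magnesite brick = L/(kA) = 0.06/(2.66×3.52) = 0.006408 K/W
R_outer film = 1/(h_o·A) = 1/(17.3×3.52) = 0.01642 K/W
Sum of the known resistances R_other = 0.03618 K/W
Required total resistance R_tot = ΔT/Q_allow = 998/12300 = 0.08114 K/W
R_mineral wool = R_tot − R_other = 0.04496 K/W
L = R·k·A = 0.04496×0.0369×3.52

L ≈ 5.84 mm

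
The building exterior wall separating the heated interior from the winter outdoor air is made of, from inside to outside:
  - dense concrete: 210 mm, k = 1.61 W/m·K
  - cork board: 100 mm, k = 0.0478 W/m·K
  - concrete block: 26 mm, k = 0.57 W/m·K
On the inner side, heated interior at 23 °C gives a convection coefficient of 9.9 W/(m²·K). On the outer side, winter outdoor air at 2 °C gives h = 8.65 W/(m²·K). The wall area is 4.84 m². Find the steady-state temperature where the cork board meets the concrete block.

Model the wall as resistances in series:
R_inner film = 1/(h_i·A) = 1/(9.9×4.84) = 0.02087 K/W
R_dense concrete = L/(kA) = 0.21/(1.61×4.84) = 0.02695 K/W
R_cork board = L/(kA) = 0.1/(0.0478×4.84) = 0.4322 K/W
R_concrete block = L/(kA) = 0.026/(0.57×4.84) = 0.009424 K/W
R_outer film = 1/(h_o·A) = 1/(8.65×4.84) = 0.02389 K/W
R_total = 0.5134 K/W;  Q = ΔT/R_total = 21/0.5134 = 40.91 W
T_interface = T_inner − Q·ΣR(inner→interface) = 23 − 40.9×0.4801

T ≈ 3.36 °C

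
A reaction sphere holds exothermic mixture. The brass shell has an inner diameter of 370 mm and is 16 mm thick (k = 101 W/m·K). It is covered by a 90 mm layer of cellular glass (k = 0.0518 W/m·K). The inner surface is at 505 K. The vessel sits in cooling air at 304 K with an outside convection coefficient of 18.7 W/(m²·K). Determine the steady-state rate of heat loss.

Spherical conduction: R = (1/r_in − 1/r_out)/(4πk) per layer; series-sum.
R_brass shell = (1/0.185 − 1/0.201)/(4π×101) = 3.39×10^-4 K/W
R_cellular glass = (1/0.201 − 1/0.291)/(4π×0.0518) = 2.364 K/W
R_outer film = 1/(h·4πr_o²) = 1/(18.7×4π×0.291²) = 0.05025 K/W
R_total = 2.414 K/W
Q = ΔT/R_total = 201/2.414

Q ≈ 83.3 W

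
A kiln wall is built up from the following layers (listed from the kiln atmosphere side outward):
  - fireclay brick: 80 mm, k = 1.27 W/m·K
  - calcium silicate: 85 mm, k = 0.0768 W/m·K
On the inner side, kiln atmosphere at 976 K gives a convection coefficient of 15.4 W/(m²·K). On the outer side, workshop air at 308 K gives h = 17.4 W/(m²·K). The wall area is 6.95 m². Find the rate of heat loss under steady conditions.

Using the resistance-network approach (series):
R_inner film = 1/(h_i·A) = 1/(15.4×6.95) = 0.009343 K/W
R_fireclay brick = L/(kA) = 0.08/(1.27×6.95) = 0.009064 K/W
R_calcium silicate = L/(kA) = 0.085/(0.0768×6.95) = 0.1592 K/W
R_outer film = 1/(h_o·A) = 1/(17.4×6.95) = 0.008269 K/W
R_total = 0.1859 K/W
Q = ΔT / R_total = 668 / 0.1859

Q ≈ 3590 W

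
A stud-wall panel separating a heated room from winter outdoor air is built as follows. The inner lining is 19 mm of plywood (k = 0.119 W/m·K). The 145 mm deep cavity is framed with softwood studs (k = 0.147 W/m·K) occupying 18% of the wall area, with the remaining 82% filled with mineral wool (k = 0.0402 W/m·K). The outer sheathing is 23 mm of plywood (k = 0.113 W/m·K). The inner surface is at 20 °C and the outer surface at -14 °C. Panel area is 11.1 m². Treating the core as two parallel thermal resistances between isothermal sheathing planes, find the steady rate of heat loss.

Q ≈ 135 W

Sheathing layers in series; stud and cavity paths in parallel between them.
R_inner = 0.019/(0.119×11.1) = 0.01438 K/W
R_stud  = 0.145/(0.147×0.18×11.1) = 0.4937 K/W
R_cav   = 0.145/(0.0402×0.82×11.1) = 0.3963 K/W
1/R_core = 1/R_stud + 1/R_cav → R_core = 0.2198 K/W
R_outer = 0.023/(0.113×11.1) = 0.01834 K/W
R_total = 0.2525 K/W
Q = ΔT/R_total = 34/0.2525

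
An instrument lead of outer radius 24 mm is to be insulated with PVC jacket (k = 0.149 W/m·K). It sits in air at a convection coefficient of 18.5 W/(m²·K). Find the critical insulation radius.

r_cr ≈ 8.05 mm

For a cylinder r_cr = k/h = 0.149/18.5
r_cr = 8.05 mm; since the bare radius (24 mm) is above r_cr, any added insulation will reduce heat loss.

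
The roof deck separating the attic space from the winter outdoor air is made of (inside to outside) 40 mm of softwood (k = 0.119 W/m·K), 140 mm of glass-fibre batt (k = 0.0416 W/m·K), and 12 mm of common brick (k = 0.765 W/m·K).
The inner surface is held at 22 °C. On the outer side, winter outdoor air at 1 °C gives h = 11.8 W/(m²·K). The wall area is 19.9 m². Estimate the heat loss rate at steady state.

Series thermal resistances:
R_softwood = L/(kA) = 0.04/(0.119×19.9) = 0.01689 K/W
R_glass-fibre batt = L/(kA) = 0.14/(0.0416×19.9) = 0.1691 K/W
R_common brick = L/(kA) = 0.012/(0.765×19.9) = 7.883×10^-4 K/W
R_outer film = 1/(h_o·A) = 1/(11.8×19.9) = 0.004259 K/W
R_total = 0.1911 K/W
Q = ΔT / R_total = 21 / 0.1911

Q ≈ 110 W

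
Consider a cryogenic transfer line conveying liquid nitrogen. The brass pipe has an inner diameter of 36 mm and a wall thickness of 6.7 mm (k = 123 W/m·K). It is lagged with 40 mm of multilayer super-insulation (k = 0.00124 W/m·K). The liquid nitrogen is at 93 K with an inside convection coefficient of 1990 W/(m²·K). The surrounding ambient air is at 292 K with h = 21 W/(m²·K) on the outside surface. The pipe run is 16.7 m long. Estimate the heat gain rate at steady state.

Q ≈ 26.9 W

For a radial system each layer contributes R = ln(r_out/r_in)/(2πkL); films add R = 1/(hA).
R_inner film = 1/(h_i·2πr₁L) = 1/(1990×2π×0.018×16.7) = 2.661×10^-4 K/W
R_brass pipe wall = ln(24.7/18)/(2π×123×16.7) = 2.452×10^-5 K/W
R_multilayer super-insulation = ln(64.7/24.7)/(2π×0.00124×16.7) = 7.401 K/W
R_outer film = 1/(h_o·2πr_oL) = 1/(21×2π×0.0647×16.7) = 0.007014 K/W
R_total = 7.408 K/W
Q = ΔT/R_total = 199/7.408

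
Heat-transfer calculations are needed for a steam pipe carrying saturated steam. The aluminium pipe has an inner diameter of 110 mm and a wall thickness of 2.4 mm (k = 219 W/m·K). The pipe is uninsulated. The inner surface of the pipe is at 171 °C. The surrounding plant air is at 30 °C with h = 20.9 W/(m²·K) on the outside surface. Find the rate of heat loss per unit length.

For a radial system each layer contributes R = ln(r_out/r_in)/(2πkL); films add R = 1/(hA).
R_aluminium pipe wall = ln(57.4/55)/(2π×219×1) = 3.104×10^-5 K/W
R_outer film = 1/(h_o·2πr_oL) = 1/(20.9×2π×0.0574×1) = 0.1327 K/W
R_total = 0.1327 K/W
Q = ΔT/R_total = 141/0.1327

q′ ≈ 1060 W/m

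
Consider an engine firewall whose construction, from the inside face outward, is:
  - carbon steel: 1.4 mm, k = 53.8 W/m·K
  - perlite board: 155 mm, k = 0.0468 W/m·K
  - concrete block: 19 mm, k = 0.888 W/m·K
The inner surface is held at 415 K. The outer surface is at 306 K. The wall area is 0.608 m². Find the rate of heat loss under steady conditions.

Thermal resistances in series:
R_carbon steel = L/(kA) = 0.0014/(53.8×0.608) = 4.28×10^-5 K/W
R_perlite board = L/(kA) = 0.155/(0.0468×0.608) = 5.447 K/W
R_concrete block = L/(kA) = 0.019/(0.888×0.608) = 0.03519 K/W
R_total = 5.483 K/W
Q = ΔT / R_total = 109 / 5.483

Q ≈ 19.9 W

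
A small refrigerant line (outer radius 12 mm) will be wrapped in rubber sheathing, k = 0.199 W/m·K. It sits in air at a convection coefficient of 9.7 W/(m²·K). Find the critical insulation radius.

r_cr ≈ 20.5 mm

For a cylinder r_cr = k/h = 0.199/9.7
r_cr = 20.5 mm; since the bare radius (12 mm) is below r_cr, adding a thin layer of insulation will *increase* heat loss.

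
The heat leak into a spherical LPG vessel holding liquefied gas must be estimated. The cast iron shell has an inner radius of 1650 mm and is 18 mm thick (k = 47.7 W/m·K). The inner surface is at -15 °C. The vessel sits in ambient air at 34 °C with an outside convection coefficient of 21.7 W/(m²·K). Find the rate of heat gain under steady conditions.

Spherical conduction: R = (1/r_in − 1/r_out)/(4πk) per layer; series-sum.
R_cast iron shell = (1/1.65 − 1/1.668)/(4π×47.7) = 1.091×10^-5 K/W
R_outer film = 1/(h·4πr_o²) = 1/(21.7×4π×1.668²) = 0.001318 K/W
R_total = 0.001329 K/W
Q = ΔT/R_total = 49/0.001329

Q ≈ 36900 W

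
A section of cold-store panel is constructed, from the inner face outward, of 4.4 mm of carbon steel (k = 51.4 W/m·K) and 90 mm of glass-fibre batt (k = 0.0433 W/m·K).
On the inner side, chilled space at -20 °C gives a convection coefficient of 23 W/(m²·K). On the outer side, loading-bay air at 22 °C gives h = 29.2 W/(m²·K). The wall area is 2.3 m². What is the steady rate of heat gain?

Model the wall as resistances in series:
R_inner film = 1/(h_i·A) = 1/(23×2.3) = 0.0189 K/W
R_carbon steel = L/(kA) = 0.0044/(51.4×2.3) = 3.722×10^-5 K/W
R_glass-fibre batt = L/(kA) = 0.09/(0.0433×2.3) = 0.9037 K/W
R_outer film = 1/(h_o·A) = 1/(29.2×2.3) = 0.01489 K/W
R_total = 0.9375 K/W
Q = ΔT / R_total = 42 / 0.9375

Q ≈ 44.8 W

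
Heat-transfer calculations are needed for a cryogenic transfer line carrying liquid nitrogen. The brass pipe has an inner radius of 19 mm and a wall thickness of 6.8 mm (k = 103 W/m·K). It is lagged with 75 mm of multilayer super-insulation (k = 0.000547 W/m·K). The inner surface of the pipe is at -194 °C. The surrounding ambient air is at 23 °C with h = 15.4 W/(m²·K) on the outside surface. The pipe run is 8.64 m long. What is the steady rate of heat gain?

Q ≈ 4.73 W

For a radial system each layer contributes R = ln(r_out/r_in)/(2πkL); films add R = 1/(hA).
R_brass pipe wall = ln(25.8/19)/(2π×103×8.64) = 5.471×10^-5 K/W
R_multilayer super-insulation = ln(100.8/25.8)/(2π×0.000547×8.64) = 45.89 K/W
R_outer film = 1/(h_o·2πr_oL) = 1/(15.4×2π×0.1008×8.64) = 0.01187 K/W
R_total = 45.9 K/W
Q = ΔT/R_total = 217/45.9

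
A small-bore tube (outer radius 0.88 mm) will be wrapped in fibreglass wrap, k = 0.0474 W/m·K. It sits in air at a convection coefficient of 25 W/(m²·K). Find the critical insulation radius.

r_cr ≈ 1.9 mm

For a cylinder r_cr = k/h = 0.0474/25
r_cr = 1.9 mm; since the bare radius (0.88 mm) is below r_cr, adding a thin layer of insulation will *increase* heat loss.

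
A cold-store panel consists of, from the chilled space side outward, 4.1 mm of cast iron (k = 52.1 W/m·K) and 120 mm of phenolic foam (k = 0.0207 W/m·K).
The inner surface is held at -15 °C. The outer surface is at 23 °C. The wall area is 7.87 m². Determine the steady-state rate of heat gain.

Q ≈ 51.6 W

Model the wall as resistances in series:
R_cast iron = L/(kA) = 0.0041/(52.1×7.87) = 9.999×10^-6 K/W
R_phenolic foam = L/(kA) = 0.12/(0.0207×7.87) = 0.7366 K/W
R_total = 0.7366 K/W
Q = ΔT / R_total = 38 / 0.7366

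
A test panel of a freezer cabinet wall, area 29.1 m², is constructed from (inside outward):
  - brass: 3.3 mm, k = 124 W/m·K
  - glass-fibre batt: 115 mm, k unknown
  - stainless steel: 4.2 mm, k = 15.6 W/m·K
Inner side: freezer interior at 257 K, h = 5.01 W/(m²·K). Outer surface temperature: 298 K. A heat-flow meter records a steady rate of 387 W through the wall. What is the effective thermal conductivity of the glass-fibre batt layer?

Treating each layer as a thermal resistance in series:
R_inner film = 1/(h_i·A) = 1/(5.01×29.1) = 0.006859 K/W
R_brass = L/(kA) = 0.0033/(124×29.1) = 9.145×10^-7 K/W
R_stainless steel = L/(kA) = 0.0042/(15.6×29.1) = 9.252×10^-6 K/W
Sum of known resistances R_other = 0.006869 K/W
Total R = ΔT/Q = 41/387 = 0.1059 K/W
R_glass-fibre batt = R_total − R_other = 0.09907 K/W
k = L/(R·A) = 0.115/(0.09907×29.1)

k ≈ 0.0399 W/(m·K)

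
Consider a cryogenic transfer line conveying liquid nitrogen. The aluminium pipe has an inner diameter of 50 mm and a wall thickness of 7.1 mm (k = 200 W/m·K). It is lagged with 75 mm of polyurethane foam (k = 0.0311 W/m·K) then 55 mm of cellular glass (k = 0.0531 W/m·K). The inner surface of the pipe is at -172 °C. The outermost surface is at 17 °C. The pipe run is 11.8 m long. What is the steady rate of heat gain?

For a radial system each layer contributes R = ln(r_out/r_in)/(2πkL); films add R = 1/(hA).
R_aluminium pipe wall = ln(32.1/25)/(2π×200×11.8) = 1.686×10^-5 K/W
R_polyurethane foam = ln(107.1/32.1)/(2π×0.0311×11.8) = 0.5226 K/W
R_cellular glass = ln(162.1/107.1)/(2π×0.0531×11.8) = 0.1053 K/W
R_total = 0.6278 K/W
Q = ΔT/R_total = 189/0.6278

Q ≈ 301 W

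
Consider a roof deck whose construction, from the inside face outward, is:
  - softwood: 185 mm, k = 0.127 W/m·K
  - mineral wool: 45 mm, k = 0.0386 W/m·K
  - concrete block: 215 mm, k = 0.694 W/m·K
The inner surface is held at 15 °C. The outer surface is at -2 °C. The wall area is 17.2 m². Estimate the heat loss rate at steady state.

Using the resistance-network approach (series):
R_softwood = L/(kA) = 0.185/(0.127×17.2) = 0.08469 K/W
R_mineral wool = L/(kA) = 0.045/(0.0386×17.2) = 0.06778 K/W
R_concrete block = L/(kA) = 0.215/(0.694×17.2) = 0.01801 K/W
R_total = 0.1705 K/W
Q = ΔT / R_total = 17 / 0.1705

Q ≈ 99.7 W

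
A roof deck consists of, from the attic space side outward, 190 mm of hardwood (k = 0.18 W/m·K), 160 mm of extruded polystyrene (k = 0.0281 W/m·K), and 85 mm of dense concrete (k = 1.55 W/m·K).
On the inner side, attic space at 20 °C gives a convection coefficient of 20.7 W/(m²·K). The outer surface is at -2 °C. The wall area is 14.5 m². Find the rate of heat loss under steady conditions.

Q ≈ 46.6 W

Series thermal resistances:
R_inner film = 1/(h_i·A) = 1/(20.7×14.5) = 0.003332 K/W
R_hardwood = L/(kA) = 0.19/(0.18×14.5) = 0.0728 K/W
R_extruded polystyrene = L/(kA) = 0.16/(0.0281×14.5) = 0.3927 K/W
R_dense concrete = L/(kA) = 0.085/(1.55×14.5) = 0.003782 K/W
R_total = 0.4726 K/W
Q = ΔT / R_total = 22 / 0.4726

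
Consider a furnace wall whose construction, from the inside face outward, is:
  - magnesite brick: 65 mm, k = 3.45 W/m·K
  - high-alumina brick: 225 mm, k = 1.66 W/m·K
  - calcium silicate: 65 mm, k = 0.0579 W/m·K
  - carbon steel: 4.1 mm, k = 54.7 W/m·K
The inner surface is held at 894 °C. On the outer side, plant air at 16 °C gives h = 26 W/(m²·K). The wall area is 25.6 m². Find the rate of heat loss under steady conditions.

Thermal resistances in series:
R_magnesite brick = L/(kA) = 0.065/(3.45×25.6) = 7.36×10^-4 K/W
R_high-alumina brick = L/(kA) = 0.225/(1.66×25.6) = 0.005295 K/W
R_calcium silicate = L/(kA) = 0.065/(0.0579×25.6) = 0.04385 K/W
R_carbon steel = L/(kA) = 0.0041/(54.7×25.6) = 2.928×10^-6 K/W
R_outer film = 1/(h_o·A) = 1/(26×25.6) = 0.001502 K/W
R_total = 0.05139 K/W
Q = ΔT / R_total = 878 / 0.05139

Q ≈ 17100 W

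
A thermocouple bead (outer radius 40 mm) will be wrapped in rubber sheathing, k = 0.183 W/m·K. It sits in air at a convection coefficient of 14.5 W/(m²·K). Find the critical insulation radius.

For a sphere r_cr = 2k/h = 2×0.183/14.5
r_cr = 25.2 mm; since the bare radius (40 mm) is above r_cr, any added insulation will reduce heat loss.

r_cr ≈ 25.2 mm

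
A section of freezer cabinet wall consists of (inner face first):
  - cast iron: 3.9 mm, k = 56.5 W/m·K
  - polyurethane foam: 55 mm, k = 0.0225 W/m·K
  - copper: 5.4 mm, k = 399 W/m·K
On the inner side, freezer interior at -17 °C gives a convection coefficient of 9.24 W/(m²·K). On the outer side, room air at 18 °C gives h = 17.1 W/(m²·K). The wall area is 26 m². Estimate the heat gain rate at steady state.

Series thermal resistances:
R_inner film = 1/(h_i·A) = 1/(9.24×26) = 0.004163 K/W
R_cast iron = L/(kA) = 0.0039/(56.5×26) = 2.655×10^-6 K/W
R_polyurethane foam = L/(kA) = 0.055/(0.0225×26) = 0.09402 K/W
R_copper = L/(kA) = 0.0054/(399×26) = 5.205×10^-7 K/W
R_outer film = 1/(h_o·A) = 1/(17.1×26) = 0.002249 K/W
R_total = 0.1004 K/W
Q = ΔT / R_total = 35 / 0.1004

Q ≈ 348 W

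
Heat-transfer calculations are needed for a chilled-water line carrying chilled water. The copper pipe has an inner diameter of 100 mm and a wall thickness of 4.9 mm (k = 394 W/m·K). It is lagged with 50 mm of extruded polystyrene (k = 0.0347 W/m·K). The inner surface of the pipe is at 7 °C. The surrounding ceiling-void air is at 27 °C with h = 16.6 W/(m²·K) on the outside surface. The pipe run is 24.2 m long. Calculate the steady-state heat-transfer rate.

Q ≈ 158 W

Cylindrical conduction, so R = ln(r₂/r₁)/(2πkL) per layer, in series:
R_copper pipe wall = ln(54.9/50)/(2π×394×24.2) = 1.561×10^-6 K/W
R_extruded polystyrene = ln(104.9/54.9)/(2π×0.0347×24.2) = 0.1227 K/W
R_outer film = 1/(h_o·2πr_oL) = 1/(16.6×2π×0.1049×24.2) = 0.003777 K/W
R_total = 0.1265 K/W
Q = ΔT/R_total = 20/0.1265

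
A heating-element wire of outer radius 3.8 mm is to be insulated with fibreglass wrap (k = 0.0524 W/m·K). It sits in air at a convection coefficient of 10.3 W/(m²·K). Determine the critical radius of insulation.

For a cylinder r_cr = k/h = 0.0524/10.3
r_cr = 5.09 mm; since the bare radius (3.8 mm) is below r_cr, adding a thin layer of insulation will *increase* heat loss.

r_cr ≈ 5.09 mm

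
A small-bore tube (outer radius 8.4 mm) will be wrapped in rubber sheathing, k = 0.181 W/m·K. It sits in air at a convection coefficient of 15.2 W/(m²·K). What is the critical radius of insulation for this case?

r_cr ≈ 11.9 mm

For a cylinder r_cr = k/h = 0.181/15.2
r_cr = 11.9 mm; since the bare radius (8.4 mm) is below r_cr, adding a thin layer of insulation will *increase* heat loss.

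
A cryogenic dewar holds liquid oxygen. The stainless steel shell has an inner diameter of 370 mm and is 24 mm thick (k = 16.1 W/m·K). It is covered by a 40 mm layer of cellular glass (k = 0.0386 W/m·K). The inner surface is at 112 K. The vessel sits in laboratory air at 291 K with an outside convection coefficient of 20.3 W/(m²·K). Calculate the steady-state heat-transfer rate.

For a spherical shell R = (1/r₁ − 1/r₂)/(4πk); film R = 1/(h·4πr²). In series:
R_stainless steel shell = (1/0.185 − 1/0.209)/(4π×16.1) = 0.003068 K/W
R_cellular glass = (1/0.209 − 1/0.249)/(4π×0.0386) = 1.585 K/W
R_outer film = 1/(h·4πr_o²) = 1/(20.3×4π×0.249²) = 0.06323 K/W
R_total = 1.651 K/W
Q = ΔT/R_total = 179/1.651

Q ≈ 108 W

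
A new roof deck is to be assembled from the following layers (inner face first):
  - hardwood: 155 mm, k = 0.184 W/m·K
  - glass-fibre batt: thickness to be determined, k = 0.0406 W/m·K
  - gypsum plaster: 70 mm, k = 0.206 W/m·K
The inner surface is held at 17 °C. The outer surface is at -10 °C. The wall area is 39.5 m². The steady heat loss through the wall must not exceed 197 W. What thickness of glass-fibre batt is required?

L ≈ 172 mm

Series thermal resistances:
R_hardwood = L/(kA) = 0.155/(0.184×39.5) = 0.02133 K/W
R_gypsum plaster = L/(kA) = 0.07/(0.206×39.5) = 0.008603 K/W
Sum of the known resistances R_other = 0.02993 K/W
Required total resistance R_tot = ΔT/Q_allow = 27/197 = 0.1371 K/W
R_glass-fibre batt = R_tot − R_other = 0.1071 K/W
L = R·k·A = 0.1071×0.0406×39.5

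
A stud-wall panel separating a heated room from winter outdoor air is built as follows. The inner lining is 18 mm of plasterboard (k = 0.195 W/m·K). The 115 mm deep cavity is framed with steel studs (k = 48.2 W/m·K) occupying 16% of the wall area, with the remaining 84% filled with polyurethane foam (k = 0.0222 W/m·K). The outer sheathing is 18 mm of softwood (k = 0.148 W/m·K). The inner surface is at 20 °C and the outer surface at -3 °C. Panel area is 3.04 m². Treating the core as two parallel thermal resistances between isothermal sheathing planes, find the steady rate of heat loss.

Q ≈ 306 W

Sheathing layers in series; stud and cavity paths in parallel between them.
R_inner = 0.018/(0.195×3.04) = 0.03036 K/W
R_stud  = 0.115/(48.2×0.16×3.04) = 0.004905 K/W
R_cav   = 0.115/(0.0222×0.84×3.04) = 2.029 K/W
1/R_core = 1/R_stud + 1/R_cav → R_core = 0.004893 K/W
R_outer = 0.018/(0.148×3.04) = 0.04001 K/W
R_total = 0.07526 K/W
Q = ΔT/R_total = 23/0.07526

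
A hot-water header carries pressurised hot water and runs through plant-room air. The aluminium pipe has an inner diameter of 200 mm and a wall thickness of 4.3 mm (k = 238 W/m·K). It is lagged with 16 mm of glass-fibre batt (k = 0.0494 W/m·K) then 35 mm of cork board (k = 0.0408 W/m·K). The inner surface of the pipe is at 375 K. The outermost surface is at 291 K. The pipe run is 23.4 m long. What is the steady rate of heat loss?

Q ≈ 1350 W

For a radial system each layer contributes R = ln(r_out/r_in)/(2πkL); films add R = 1/(hA).
R_aluminium pipe wall = ln(104.3/100)/(2π×238×23.4) = 1.203×10^-6 K/W
R_glass-fibre batt = ln(120.3/104.3)/(2π×0.0494×23.4) = 0.01965 K/W
R_cork board = ln(155.3/120.3)/(2π×0.0408×23.4) = 0.04257 K/W
R_total = 0.06222 K/W
Q = ΔT/R_total = 84/0.06222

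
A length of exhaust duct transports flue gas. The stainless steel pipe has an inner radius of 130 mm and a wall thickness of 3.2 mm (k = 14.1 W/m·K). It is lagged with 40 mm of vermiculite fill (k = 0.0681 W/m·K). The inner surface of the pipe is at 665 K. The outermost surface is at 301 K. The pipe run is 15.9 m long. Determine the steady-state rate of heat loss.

Cylindrical conduction, so R = ln(r₂/r₁)/(2πkL) per layer, in series:
R_stainless steel pipe wall = ln(133.2/130)/(2π×14.1×15.9) = 1.726×10^-5 K/W
R_vermiculite fill = ln(173.2/133.2)/(2π×0.0681×15.9) = 0.0386 K/W
R_total = 0.03862 K/W
Q = ΔT/R_total = 364/0.03862

Q ≈ 9430 W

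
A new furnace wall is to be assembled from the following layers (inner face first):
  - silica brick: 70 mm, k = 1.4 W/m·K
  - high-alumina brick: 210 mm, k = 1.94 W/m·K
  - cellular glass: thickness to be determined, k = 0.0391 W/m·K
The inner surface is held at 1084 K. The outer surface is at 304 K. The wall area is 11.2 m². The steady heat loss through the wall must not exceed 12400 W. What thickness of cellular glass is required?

L ≈ 21.4 mm

Using the resistance-network approach (series):
R_silica brick = L/(kA) = 0.07/(1.4×11.2) = 0.004464 K/W
R_high-alumina brick = L/(kA) = 0.21/(1.94×11.2) = 0.009665 K/W
Sum of the known resistances R_other = 0.01413 K/W
Required total resistance R_tot = ΔT/Q_allow = 780/12400 = 0.0629 K/W
R_cellular glass = R_tot − R_other = 0.04877 K/W
L = R·k·A = 0.04877×0.0391×11.2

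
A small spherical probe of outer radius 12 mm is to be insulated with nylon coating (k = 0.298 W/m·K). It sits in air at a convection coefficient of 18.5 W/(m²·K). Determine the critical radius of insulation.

r_cr ≈ 32.2 mm

For a sphere r_cr = 2k/h = 2×0.298/18.5
r_cr = 32.2 mm; since the bare radius (12 mm) is below r_cr, adding a thin layer of insulation will *increase* heat loss.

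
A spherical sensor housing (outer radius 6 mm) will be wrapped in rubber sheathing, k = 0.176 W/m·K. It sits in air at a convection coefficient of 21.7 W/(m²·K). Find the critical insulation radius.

r_cr ≈ 16.2 mm

For a sphere r_cr = 2k/h = 2×0.176/21.7
r_cr = 16.2 mm; since the bare radius (6 mm) is below r_cr, adding a thin layer of insulation will *increase* heat loss.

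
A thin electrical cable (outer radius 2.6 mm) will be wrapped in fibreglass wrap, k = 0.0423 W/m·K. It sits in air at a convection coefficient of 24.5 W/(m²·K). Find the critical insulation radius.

r_cr ≈ 1.73 mm

For a cylinder r_cr = k/h = 0.0423/24.5
r_cr = 1.73 mm; since the bare radius (2.6 mm) is above r_cr, any added insulation will reduce heat loss.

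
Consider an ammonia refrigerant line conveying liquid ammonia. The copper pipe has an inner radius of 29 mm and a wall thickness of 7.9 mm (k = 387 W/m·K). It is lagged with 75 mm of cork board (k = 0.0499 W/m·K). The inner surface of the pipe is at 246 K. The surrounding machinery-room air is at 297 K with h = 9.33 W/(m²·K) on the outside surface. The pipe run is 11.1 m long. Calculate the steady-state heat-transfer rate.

Per-layer cylindrical resistances, series-summed:
R_copper pipe wall = ln(36.9/29)/(2π×387×11.1) = 8.926×10^-6 K/W
R_cork board = ln(111.9/36.9)/(2π×0.0499×11.1) = 0.3188 K/W
R_outer film = 1/(h_o·2πr_oL) = 1/(9.33×2π×0.1119×11.1) = 0.01373 K/W
R_total = 0.3325 K/W
Q = ΔT/R_total = 51/0.3325

Q ≈ 153 W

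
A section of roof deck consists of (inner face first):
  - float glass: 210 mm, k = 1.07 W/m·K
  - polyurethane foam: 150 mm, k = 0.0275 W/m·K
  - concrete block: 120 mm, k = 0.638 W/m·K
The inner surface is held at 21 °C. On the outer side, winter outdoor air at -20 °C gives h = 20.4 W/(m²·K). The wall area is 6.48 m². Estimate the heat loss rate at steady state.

Treating each layer as a thermal resistance in series:
R_float glass = L/(kA) = 0.21/(1.07×6.48) = 0.03029 K/W
R_polyurethane foam = L/(kA) = 0.15/(0.0275×6.48) = 0.8418 K/W
R_concrete block = L/(kA) = 0.12/(0.638×6.48) = 0.02903 K/W
R_outer film = 1/(h_o·A) = 1/(20.4×6.48) = 0.007565 K/W
R_total = 0.9086 K/W
Q = ΔT / R_total = 41 / 0.9086

Q ≈ 45.1 W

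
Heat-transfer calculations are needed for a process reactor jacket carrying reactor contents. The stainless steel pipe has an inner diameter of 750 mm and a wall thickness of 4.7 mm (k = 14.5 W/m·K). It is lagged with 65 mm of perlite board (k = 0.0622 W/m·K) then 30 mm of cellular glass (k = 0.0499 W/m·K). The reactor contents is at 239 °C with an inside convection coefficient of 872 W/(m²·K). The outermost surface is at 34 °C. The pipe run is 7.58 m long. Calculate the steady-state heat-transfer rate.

Per-layer cylindrical resistances, series-summed:
R_inner film = 1/(h_i·2πr₁L) = 1/(872×2π×0.375×7.58) = 6.421×10^-5 K/W
R_stainless steel pipe wall = ln(379.7/375)/(2π×14.5×7.58) = 1.804×10^-5 K/W
R_perlite board = ln(444.7/379.7)/(2π×0.0622×7.58) = 0.05334 K/W
R_cellular glass = ln(474.7/444.7)/(2π×0.0499×7.58) = 0.02747 K/W
R_total = 0.08089 K/W
Q = ΔT/R_total = 205/0.08089

Q ≈ 2530 W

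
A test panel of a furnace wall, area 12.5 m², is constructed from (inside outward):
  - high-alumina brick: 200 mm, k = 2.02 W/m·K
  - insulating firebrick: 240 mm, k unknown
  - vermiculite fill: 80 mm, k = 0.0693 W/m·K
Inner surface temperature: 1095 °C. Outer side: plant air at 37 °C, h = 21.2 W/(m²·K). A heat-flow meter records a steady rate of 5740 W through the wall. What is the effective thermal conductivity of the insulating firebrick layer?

Treating each layer as a thermal resistance in series:
R_high-alumina brick = L/(kA) = 0.2/(2.02×12.5) = 0.007921 K/W
R_vermiculite fill = L/(kA) = 0.08/(0.0693×12.5) = 0.09235 K/W
R_outer film = 1/(h_o·A) = 1/(21.2×12.5) = 0.003774 K/W
Sum of known resistances R_other = 0.104 K/W
Total R = ΔT/Q = 1058/5740 = 0.1843 K/W
R_insulating firebrick = R_total − R_other = 0.08027 K/W
k = L/(R·A) = 0.24/(0.08027×12.5)

k ≈ 0.239 W/(m·K)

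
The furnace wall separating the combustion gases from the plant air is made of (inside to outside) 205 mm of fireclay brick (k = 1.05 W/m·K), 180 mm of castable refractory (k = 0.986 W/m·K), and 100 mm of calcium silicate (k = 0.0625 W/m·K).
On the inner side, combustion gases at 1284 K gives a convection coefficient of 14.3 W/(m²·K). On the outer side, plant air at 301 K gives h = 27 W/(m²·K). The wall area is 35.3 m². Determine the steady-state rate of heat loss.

Model the wall as resistances in series:
R_inner film = 1/(h_i·A) = 1/(14.3×35.3) = 0.001981 K/W
R_fireclay brick = L/(kA) = 0.205/(1.05×35.3) = 0.005531 K/W
R_castable refractory = L/(kA) = 0.18/(0.986×35.3) = 0.005172 K/W
R_calcium silicate = L/(kA) = 0.1/(0.0625×35.3) = 0.04533 K/W
R_outer film = 1/(h_o·A) = 1/(27×35.3) = 0.001049 K/W
R_total = 0.05906 K/W
Q = ΔT / R_total = 983 / 0.05906

Q ≈ 16600 W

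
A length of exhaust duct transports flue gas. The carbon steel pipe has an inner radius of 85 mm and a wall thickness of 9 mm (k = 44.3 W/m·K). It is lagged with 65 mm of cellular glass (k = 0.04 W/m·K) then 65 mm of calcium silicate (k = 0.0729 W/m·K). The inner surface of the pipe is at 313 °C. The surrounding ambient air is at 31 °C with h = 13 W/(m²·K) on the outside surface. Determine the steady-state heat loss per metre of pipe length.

q′ ≈ 97.4 W/m

Per-layer cylindrical resistances, series-summed:
R_carbon steel pipe wall = ln(94/85)/(2π×44.3×1) = 3.616×10^-4 K/W
R_cellular glass = ln(159/94)/(2π×0.04×1) = 2.091 K/W
R_calcium silicate = ln(224/159)/(2π×0.0729×1) = 0.7483 K/W
R_outer film = 1/(h_o·2πr_oL) = 1/(13×2π×0.224×1) = 0.05465 K/W
R_total = 2.895 K/W
Q = ΔT/R_total = 282/2.895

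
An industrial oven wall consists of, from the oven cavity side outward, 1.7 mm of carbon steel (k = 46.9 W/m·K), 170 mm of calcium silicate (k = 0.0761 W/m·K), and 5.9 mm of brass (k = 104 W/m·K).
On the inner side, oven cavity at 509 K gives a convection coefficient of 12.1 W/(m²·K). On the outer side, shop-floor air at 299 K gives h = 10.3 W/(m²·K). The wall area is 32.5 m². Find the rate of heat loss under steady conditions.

Q ≈ 2830 W

Thermal resistances in series:
R_inner film = 1/(h_i·A) = 1/(12.1×32.5) = 0.002543 K/W
R_carbon steel = L/(kA) = 0.0017/(46.9×32.5) = 1.115×10^-6 K/W
R_calcium silicate = L/(kA) = 0.17/(0.0761×32.5) = 0.06874 K/W
R_brass = L/(kA) = 0.0059/(104×32.5) = 1.746×10^-6 K/W
R_outer film = 1/(h_o·A) = 1/(10.3×32.5) = 0.002987 K/W
R_total = 0.07427 K/W
Q = ΔT / R_total = 210 / 0.07427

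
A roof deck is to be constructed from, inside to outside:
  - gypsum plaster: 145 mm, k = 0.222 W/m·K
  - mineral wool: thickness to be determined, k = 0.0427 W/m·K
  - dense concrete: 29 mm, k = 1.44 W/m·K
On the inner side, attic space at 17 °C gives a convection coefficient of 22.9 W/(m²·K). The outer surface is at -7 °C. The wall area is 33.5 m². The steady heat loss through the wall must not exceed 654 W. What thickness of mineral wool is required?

Series thermal resistances:
R_inner film = 1/(h_i·A) = 1/(22.9×33.5) = 0.001304 K/W
R_gypsum plaster = L/(kA) = 0.145/(0.222×33.5) = 0.0195 K/W
R_dense concrete = L/(kA) = 0.029/(1.44×33.5) = 6.012×10^-4 K/W
Sum of the known resistances R_other = 0.0214 K/W
Required total resistance R_tot = ΔT/Q_allow = 24/654 = 0.0367 K/W
R_mineral wool = R_tot − R_other = 0.0153 K/W
L = R·k·A = 0.0153×0.0427×33.5

L ≈ 21.9 mm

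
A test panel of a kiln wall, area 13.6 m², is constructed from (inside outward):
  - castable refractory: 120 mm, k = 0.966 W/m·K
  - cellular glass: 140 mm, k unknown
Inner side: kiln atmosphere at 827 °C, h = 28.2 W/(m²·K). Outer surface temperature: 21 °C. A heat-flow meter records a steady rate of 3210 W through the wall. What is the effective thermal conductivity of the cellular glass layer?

k ≈ 0.043 W/(m·K)

Using the resistance-network approach (series):
R_inner film = 1/(h_i·A) = 1/(28.2×13.6) = 0.002607 K/W
R_castable refractory = L/(kA) = 0.12/(0.966×13.6) = 0.009134 K/W
Sum of known resistances R_other = 0.01174 K/W
Total R = ΔT/Q = 806/3210 = 0.2511 K/W
R_cellular glass = R_total − R_other = 0.2393 K/W
k = L/(R·A) = 0.14/(0.2393×13.6)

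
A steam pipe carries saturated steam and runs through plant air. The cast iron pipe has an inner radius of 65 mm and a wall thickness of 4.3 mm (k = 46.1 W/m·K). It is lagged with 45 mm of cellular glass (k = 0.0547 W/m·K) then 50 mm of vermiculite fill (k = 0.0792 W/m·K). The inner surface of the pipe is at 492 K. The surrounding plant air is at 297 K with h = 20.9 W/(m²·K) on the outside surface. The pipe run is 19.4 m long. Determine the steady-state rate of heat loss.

Treating each annulus and film as a series resistance:
R_cast iron pipe wall = ln(69.3/65)/(2π×46.1×19.4) = 1.14×10^-5 K/W
R_cellular glass = ln(114.3/69.3)/(2π×0.0547×19.4) = 0.07505 K/W
R_vermiculite fill = ln(164.3/114.3)/(2π×0.0792×19.4) = 0.03759 K/W
R_outer film = 1/(h_o·2πr_oL) = 1/(20.9×2π×0.1643×19.4) = 0.002389 K/W
R_total = 0.115 K/W
Q = ΔT/R_total = 195/0.115

Q ≈ 1700 W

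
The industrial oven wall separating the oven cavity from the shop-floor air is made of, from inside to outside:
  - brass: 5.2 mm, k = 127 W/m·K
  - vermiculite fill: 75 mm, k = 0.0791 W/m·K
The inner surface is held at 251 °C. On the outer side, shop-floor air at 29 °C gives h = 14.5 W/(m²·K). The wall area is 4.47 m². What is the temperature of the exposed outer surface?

T ≈ 44.1 °C

Treating each layer as a thermal resistance in series:
R_brass = L/(kA) = 0.0052/(127×4.47) = 9.16×10^-6 K/W
R_vermiculite fill = L/(kA) = 0.075/(0.0791×4.47) = 0.2121 K/W
R_outer film = 1/(h_o·A) = 1/(14.5×4.47) = 0.01543 K/W
R_total = 0.2276 K/W;  Q = ΔT/R_total = 222/0.2276 = 975.6 W
T_interface = T_inner − Q·ΣR(inner→interface) = 251 − 976×0.2121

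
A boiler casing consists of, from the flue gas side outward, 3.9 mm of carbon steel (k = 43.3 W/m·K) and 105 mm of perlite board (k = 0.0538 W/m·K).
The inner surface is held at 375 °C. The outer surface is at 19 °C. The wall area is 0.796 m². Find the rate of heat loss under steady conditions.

Q ≈ 145 W

Series thermal resistances:
R_carbon steel = L/(kA) = 0.0039/(43.3×0.796) = 1.132×10^-4 K/W
R_perlite board = L/(kA) = 0.105/(0.0538×0.796) = 2.452 K/W
R_total = 2.452 K/W
Q = ΔT / R_total = 356 / 2.452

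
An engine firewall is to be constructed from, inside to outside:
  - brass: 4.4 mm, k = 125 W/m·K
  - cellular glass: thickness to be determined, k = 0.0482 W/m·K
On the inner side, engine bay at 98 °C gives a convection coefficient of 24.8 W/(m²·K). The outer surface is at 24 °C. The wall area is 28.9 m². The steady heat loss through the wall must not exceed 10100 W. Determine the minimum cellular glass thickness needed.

L ≈ 8.26 mm

Model the wall as resistances in series:
R_inner film = 1/(h_i·A) = 1/(24.8×28.9) = 0.001395 K/W
R_brass = L/(kA) = 0.0044/(125×28.9) = 1.218×10^-6 K/W
Sum of the known resistances R_other = 0.001396 K/W
Required total resistance R_tot = ΔT/Q_allow = 74/10100 = 0.007327 K/W
R_cellular glass = R_tot − R_other = 0.00593 K/W
L = R·k·A = 0.00593×0.0482×28.9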